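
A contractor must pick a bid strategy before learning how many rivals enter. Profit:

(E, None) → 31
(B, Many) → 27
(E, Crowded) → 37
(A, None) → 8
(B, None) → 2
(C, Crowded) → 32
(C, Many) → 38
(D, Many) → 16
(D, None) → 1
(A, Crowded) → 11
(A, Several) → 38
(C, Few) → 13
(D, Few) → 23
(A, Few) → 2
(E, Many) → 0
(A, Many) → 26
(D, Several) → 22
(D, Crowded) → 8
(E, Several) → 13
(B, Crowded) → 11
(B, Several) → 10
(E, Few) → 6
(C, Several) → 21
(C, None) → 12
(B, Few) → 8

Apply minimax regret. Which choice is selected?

Column bests: None=31, Few=23, Several=38, Many=38, Crowded=37.
A regrets: 23, 21, 0, 12, 26 → max 26
B regrets: 29, 15, 28, 11, 26 → max 29
C regrets: 19, 10, 17, 0, 5 → max 19
D regrets: 30, 0, 16, 22, 29 → max 30
E regrets: 0, 17, 25, 38, 0 → max 38
Smallest max regret = 19 → C.

C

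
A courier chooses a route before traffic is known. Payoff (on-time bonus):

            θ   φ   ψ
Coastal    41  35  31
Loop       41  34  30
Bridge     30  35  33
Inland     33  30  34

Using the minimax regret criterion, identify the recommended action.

Column bests: θ=41, φ=35, ψ=34.
Coastal regrets: 0, 0, 3 → max 3
Loop regrets: 0, 1, 4 → max 4
Bridge regrets: 11, 0, 1 → max 11
Inland regrets: 8, 5, 0 → max 8
Smallest max regret = 3 → Coastal.

Coastal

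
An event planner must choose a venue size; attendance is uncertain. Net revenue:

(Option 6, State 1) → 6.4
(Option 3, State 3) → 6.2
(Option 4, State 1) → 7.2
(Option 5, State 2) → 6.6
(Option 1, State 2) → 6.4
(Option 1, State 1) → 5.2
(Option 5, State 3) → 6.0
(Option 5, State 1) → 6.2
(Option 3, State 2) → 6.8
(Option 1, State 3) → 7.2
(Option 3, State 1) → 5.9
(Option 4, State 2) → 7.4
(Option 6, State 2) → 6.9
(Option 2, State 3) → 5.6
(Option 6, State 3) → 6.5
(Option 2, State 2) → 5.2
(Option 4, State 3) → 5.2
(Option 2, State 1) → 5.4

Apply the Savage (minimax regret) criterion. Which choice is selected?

Column bests: State 1=7.2, State 2=7.4, State 3=7.2.
Option 1 regrets: 2.0, 1.0, 0.0 → max 2.0
Option 2 regrets: 1.8, 2.2, 1.6 → max 2.2
Option 3 regrets: 1.3, 0.6, 1.0 → max 1.3
Option 4 regrets: 0.0, 0.0, 2.0 → max 2.0
Option 5 regrets: 1.0, 0.8, 1.2 → max 1.2
Option 6 regrets: 0.8, 0.5, 0.7 → max 0.8
Smallest max regret = 0.8 → Option 6.

Option 6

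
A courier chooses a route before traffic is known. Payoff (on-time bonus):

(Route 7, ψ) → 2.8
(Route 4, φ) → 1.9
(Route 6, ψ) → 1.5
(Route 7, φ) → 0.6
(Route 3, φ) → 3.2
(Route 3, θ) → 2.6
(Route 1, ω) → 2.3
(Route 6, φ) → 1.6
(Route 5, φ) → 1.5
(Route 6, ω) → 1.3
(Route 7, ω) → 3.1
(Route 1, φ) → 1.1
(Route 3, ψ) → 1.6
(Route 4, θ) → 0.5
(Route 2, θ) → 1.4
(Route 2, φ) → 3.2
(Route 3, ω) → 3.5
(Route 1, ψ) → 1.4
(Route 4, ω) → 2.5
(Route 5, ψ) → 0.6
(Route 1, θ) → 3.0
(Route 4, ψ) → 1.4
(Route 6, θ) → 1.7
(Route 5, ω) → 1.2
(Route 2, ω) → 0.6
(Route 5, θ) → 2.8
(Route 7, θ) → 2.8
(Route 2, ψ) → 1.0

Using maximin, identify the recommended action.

Route 3

Row minima: Route 1=1.1, Route 2=0.6, Route 3=1.6, Route 4=0.5, Route 5=0.6, Route 6=1.3, Route 7=0.6
Best worst-case = 1.6 → Route 3.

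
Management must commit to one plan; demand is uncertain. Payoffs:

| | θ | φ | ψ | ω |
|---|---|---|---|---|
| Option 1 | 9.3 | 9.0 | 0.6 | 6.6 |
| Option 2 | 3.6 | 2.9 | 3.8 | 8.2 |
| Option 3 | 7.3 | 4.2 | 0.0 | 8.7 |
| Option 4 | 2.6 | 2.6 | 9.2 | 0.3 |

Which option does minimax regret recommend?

Option 2

Column bests: θ=9.3, φ=9.0, ψ=9.2, ω=8.7.
Option 1 regrets: 0.0, 0.0, 8.6, 2.1 → max 8.6
Option 2 regrets: 5.7, 6.1, 5.4, 0.5 → max 6.1
Option 3 regrets: 2.0, 4.8, 9.2, 0.0 → max 9.2
Option 4 regrets: 6.7, 6.4, 0.0, 8.4 → max 8.4
Smallest max regret = 6.1 → Option 2.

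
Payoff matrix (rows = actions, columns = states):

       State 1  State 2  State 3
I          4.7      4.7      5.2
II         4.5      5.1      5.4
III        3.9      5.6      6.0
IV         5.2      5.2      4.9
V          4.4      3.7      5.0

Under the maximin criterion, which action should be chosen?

IV

Row minima: I=4.7, II=4.5, III=3.9, IV=4.9, V=3.7
Best worst-case = 4.9 → IV.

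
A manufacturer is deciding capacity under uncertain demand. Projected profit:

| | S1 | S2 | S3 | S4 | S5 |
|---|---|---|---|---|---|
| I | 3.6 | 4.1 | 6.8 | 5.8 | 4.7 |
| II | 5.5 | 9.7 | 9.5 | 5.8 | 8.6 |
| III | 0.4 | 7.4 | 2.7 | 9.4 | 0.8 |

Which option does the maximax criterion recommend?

Row maxima: I=6.8, II=9.7, III=9.4
Best best-case = 9.7 → II.

II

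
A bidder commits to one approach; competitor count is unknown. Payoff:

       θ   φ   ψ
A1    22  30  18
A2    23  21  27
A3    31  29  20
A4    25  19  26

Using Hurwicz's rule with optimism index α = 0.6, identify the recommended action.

A3

A1: 0.6·30 + 0.4·18 = 25.2
A2: 0.6·27 + 0.4·21 = 24.6
A3: 0.6·31 + 0.4·20 = 26.6
A4: 0.6·26 + 0.4·19 = 23.2
Highest Hurwicz score = 26.6 → A3.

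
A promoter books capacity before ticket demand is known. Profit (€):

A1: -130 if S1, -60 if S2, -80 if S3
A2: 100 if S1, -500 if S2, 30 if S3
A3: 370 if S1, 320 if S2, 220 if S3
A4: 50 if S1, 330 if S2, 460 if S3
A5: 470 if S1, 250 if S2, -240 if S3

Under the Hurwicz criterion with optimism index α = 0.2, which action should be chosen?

A1: 0.2·(-60) + 0.8·(-130) = -116
A2: 0.2·100 + 0.8·(-500) = -380
A3: 0.2·370 + 0.8·220 = 250
A4: 0.2·460 + 0.8·50 = 132
A5: 0.2·470 + 0.8·(-240) = -98
Highest Hurwicz score = 250 → A3.

A3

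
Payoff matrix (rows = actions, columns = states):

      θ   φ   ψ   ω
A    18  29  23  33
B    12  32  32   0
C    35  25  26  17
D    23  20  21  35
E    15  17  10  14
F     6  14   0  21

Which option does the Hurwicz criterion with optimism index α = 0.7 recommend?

D

A: 0.7·33 + 0.3·18 = 28.5
B: 0.7·32 + 0.3·0 = 22.4
C: 0.7·35 + 0.3·17 = 29.6
D: 0.7·35 + 0.3·20 = 30.5
E: 0.7·17 + 0.3·10 = 14.9
F: 0.7·21 + 0.3·0 = 14.7
Highest Hurwicz score = 30.5 → D.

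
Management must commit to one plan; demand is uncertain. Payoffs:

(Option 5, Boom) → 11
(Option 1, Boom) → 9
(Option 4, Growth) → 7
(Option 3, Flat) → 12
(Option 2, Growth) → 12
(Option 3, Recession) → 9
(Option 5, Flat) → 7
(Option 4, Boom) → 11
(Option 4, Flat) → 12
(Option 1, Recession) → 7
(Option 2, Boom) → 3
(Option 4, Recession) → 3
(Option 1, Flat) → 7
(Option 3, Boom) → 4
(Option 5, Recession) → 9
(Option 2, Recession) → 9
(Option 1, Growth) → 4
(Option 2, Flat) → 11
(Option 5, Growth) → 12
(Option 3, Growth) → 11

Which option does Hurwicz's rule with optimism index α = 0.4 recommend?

Option 1: 0.4·9 + 0.6·4 = 6
Option 2: 0.4·12 + 0.6·3 = 6.6
Option 3: 0.4·12 + 0.6·4 = 7.2
Option 4: 0.4·12 + 0.6·3 = 6.6
Option 5: 0.4·12 + 0.6·7 = 9
Highest Hurwicz score = 9 → Option 5.

Option 5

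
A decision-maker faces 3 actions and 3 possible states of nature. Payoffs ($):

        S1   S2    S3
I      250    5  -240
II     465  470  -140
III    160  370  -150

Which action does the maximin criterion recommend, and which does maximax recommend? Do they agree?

Row minima: I=-240, II=-140, III=-150
Best worst-case = -140 → II.
Row maxima: I=250, II=470, III=370
Best best-case = 470 → II.

maximin → II; maximax → II (agree)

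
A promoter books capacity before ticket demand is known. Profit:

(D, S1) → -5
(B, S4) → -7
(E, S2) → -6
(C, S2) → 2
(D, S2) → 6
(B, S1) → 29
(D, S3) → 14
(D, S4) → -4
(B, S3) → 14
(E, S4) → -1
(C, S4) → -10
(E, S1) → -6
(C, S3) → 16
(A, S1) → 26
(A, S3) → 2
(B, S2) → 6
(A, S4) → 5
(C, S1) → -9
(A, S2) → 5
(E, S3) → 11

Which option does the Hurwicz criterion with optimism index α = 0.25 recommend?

A

A: 0.25·26 + 0.75·2 = 8
B: 0.25·29 + 0.75·(-7) = 2
C: 0.25·16 + 0.75·(-10) = -3.5
D: 0.25·14 + 0.75·(-5) = -0.25
E: 0.25·11 + 0.75·(-6) = -1.75
Highest Hurwicz score = 8 → A.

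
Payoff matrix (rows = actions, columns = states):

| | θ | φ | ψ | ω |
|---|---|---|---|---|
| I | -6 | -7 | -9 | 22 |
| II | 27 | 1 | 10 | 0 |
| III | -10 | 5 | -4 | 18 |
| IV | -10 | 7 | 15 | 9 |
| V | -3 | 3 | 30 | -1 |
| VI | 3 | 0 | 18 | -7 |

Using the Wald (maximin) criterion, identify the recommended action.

Row minima: I=-9, II=0, III=-10, IV=-10, V=-3, VI=-7
Best worst-case = 0 → II.

II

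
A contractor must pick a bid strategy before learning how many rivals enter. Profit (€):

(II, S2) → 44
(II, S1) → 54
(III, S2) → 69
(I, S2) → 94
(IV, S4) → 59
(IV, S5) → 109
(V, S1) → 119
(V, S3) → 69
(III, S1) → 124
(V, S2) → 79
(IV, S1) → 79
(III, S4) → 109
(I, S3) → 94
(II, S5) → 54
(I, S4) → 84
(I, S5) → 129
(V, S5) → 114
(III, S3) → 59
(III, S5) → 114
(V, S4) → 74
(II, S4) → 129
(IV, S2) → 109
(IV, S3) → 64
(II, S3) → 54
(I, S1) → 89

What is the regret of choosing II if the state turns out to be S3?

Best payoff under S3 is 94.
Regret = 94 − 54 = 40.

40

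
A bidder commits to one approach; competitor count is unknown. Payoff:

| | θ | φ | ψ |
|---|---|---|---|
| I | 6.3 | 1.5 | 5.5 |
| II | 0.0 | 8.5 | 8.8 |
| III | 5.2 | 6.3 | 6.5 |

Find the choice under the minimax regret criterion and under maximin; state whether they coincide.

Column bests: θ=6.3, φ=8.5, ψ=8.8.
I regrets: 0.0, 7.0, 3.3 → max 7.0
II regrets: 6.3, 0.0, 0.0 → max 6.3
III regrets: 1.1, 2.2, 2.3 → max 2.3
Smallest max regret = 2.3 → III.
Row minima: I=1.5, II=0.0, III=5.2
Best worst-case = 5.2 → III.

minimax regret → III; maximin → III (agree)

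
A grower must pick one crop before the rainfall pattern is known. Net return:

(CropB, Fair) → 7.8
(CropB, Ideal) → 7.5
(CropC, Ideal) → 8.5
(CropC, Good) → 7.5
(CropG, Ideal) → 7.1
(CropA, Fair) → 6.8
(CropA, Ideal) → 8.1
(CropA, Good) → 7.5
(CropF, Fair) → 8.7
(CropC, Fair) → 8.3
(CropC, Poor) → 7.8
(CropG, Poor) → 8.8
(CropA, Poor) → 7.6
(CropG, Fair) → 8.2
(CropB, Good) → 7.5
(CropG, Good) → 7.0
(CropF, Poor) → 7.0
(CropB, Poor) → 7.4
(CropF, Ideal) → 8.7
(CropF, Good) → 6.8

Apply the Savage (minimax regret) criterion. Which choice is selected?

CropC

Column bests: Poor=8.8, Fair=8.7, Good=7.5, Ideal=8.7.
CropG regrets: 0.0, 0.5, 0.5, 1.6 → max 1.6
CropC regrets: 1.0, 0.4, 0.0, 0.2 → max 1.0
CropF regrets: 1.8, 0.0, 0.7, 0.0 → max 1.8
CropA regrets: 1.2, 1.9, 0.0, 0.6 → max 1.9
CropB regrets: 1.4, 0.9, 0.0, 1.2 → max 1.4
Smallest max regret = 1.0 → CropC.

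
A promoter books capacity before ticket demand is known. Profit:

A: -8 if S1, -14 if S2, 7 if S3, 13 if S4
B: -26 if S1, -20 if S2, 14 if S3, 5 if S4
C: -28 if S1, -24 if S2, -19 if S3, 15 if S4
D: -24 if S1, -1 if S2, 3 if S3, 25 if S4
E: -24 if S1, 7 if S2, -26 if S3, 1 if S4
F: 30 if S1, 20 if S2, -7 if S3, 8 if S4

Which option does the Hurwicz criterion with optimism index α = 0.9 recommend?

F

A: 0.9·13 + 0.1·(-14) = 10.3
B: 0.9·14 + 0.1·(-26) = 10
C: 0.9·15 + 0.1·(-28) = 10.7
D: 0.9·25 + 0.1·(-24) = 20.1
E: 0.9·7 + 0.1·(-26) = 3.7
F: 0.9·30 + 0.1·(-7) = 26.3
Highest Hurwicz score = 26.3 → F.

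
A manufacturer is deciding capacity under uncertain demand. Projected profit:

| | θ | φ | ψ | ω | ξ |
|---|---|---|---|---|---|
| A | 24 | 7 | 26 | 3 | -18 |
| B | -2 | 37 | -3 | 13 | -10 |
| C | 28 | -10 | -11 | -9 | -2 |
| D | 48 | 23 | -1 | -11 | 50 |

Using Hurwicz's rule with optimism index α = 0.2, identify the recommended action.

D

A: 0.2·26 + 0.8·(-18) = -9.2
B: 0.2·37 + 0.8·(-10) = -0.6
C: 0.2·28 + 0.8·(-11) = -3.2
D: 0.2·50 + 0.8·(-11) = 1.2
Highest Hurwicz score = 1.2 → D.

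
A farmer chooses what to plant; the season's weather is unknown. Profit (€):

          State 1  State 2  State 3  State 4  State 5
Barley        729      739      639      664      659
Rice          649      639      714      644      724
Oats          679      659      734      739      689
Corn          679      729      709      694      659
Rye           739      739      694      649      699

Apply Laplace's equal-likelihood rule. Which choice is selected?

Row averages: Barley=686, Rice=674, Oats=700, Corn=694, Rye=704
Highest average = 704 → Rye.

Rye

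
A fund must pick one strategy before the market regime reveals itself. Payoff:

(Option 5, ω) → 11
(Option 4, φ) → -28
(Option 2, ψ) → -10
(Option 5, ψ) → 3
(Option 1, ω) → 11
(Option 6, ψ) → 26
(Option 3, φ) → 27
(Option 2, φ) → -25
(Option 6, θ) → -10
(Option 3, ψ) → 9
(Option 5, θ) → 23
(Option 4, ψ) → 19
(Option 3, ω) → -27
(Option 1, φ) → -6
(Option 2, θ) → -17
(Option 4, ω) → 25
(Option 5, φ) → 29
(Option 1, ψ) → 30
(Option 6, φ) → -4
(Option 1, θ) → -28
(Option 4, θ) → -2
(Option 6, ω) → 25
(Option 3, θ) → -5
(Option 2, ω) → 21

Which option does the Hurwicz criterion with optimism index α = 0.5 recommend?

Option 1: 0.5·30 + 0.5·(-28) = 1
Option 2: 0.5·21 + 0.5·(-25) = -2
Option 3: 0.5·27 + 0.5·(-27) = 0
Option 4: 0.5·25 + 0.5·(-28) = -1.5
Option 5: 0.5·29 + 0.5·3 = 16
Option 6: 0.5·26 + 0.5·(-10) = 8
Highest Hurwicz score = 16 → Option 5.

Option 5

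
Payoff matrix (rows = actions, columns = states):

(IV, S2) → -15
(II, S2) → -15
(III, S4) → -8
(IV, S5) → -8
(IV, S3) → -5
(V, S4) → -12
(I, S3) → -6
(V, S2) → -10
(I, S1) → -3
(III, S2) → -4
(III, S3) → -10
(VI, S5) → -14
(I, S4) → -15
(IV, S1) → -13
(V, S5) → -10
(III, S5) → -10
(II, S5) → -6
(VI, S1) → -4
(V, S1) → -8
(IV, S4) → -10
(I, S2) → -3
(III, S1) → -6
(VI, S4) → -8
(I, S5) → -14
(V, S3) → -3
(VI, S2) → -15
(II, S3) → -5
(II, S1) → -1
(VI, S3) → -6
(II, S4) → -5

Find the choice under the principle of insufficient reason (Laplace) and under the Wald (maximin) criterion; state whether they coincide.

laplace → II; maximin → III (disagree)

Row averages: I=-8.2, II=-6.4, III=-7.6, IV=-10.2, V=-8.6, VI=-9.4
Highest average = -6.4 → II.
Row minima: I=-15, II=-15, III=-10, IV=-15, V=-12, VI=-15
Best worst-case = -10 → III.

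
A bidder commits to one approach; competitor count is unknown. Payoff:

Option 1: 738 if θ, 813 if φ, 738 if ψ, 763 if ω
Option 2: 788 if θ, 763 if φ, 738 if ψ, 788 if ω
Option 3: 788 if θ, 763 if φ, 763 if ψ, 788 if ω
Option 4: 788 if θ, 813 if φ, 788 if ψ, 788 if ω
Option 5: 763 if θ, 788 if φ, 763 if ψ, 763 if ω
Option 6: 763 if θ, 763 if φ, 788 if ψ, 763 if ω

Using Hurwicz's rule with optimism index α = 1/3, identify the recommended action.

Option 1: 1/3·813 + 2/3·738 = 763
Option 2: 1/3·788 + 2/3·738 = 2264/3
Option 3: 1/3·788 + 2/3·763 = 2314/3
Option 4: 1/3·813 + 2/3·788 = 2389/3
Option 5: 1/3·788 + 2/3·763 = 2314/3
Option 6: 1/3·788 + 2/3·763 = 2314/3
Highest Hurwicz score = 2389/3 → Option 4.

Option 4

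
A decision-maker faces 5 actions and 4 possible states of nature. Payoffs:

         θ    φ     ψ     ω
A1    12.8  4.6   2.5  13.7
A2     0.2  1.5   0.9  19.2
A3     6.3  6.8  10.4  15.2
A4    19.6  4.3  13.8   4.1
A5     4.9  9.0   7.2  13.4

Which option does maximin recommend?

A3

Row minima: A1=2.5, A2=0.2, A3=6.3, A4=4.1, A5=4.9
Best worst-case = 6.3 → A3.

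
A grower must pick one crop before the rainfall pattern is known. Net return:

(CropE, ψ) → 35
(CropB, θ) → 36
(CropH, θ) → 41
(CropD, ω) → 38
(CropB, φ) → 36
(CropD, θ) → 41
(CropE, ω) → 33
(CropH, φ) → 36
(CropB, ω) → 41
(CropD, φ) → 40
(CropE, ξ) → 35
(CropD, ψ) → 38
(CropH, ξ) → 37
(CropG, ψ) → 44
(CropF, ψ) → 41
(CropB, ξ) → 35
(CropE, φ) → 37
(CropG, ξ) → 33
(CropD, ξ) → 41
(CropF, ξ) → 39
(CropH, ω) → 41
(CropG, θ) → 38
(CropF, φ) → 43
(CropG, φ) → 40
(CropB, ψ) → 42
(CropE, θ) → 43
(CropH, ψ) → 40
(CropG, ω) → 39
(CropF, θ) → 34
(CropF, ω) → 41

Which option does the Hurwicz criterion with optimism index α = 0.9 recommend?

CropG

CropH: 0.9·41 + 0.1·36 = 40.5
CropE: 0.9·43 + 0.1·33 = 42
CropF: 0.9·43 + 0.1·34 = 42.1
CropB: 0.9·42 + 0.1·35 = 41.3
CropG: 0.9·44 + 0.1·33 = 42.9
CropD: 0.9·41 + 0.1·38 = 40.7
Highest Hurwicz score = 42.9 → CropG.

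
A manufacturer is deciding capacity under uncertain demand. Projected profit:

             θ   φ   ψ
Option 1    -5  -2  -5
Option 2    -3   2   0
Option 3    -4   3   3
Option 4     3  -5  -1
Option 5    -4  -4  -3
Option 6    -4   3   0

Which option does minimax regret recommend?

Option 2

Column bests: θ=3, φ=3, ψ=3.
Option 1 regrets: 8, 5, 8 → max 8
Option 2 regrets: 6, 1, 3 → max 6
Option 3 regrets: 7, 0, 0 → max 7
Option 4 regrets: 0, 8, 4 → max 8
Option 5 regrets: 7, 7, 6 → max 7
Option 6 regrets: 7, 0, 3 → max 7
Smallest max regret = 6 → Option 2.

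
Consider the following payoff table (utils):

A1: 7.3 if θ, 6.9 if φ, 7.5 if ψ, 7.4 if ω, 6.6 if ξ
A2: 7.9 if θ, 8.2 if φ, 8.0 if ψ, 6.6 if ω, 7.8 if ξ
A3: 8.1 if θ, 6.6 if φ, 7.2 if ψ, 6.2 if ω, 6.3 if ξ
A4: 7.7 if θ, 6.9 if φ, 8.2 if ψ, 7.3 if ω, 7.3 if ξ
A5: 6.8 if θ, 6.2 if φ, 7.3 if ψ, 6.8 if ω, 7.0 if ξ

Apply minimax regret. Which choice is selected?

A2

Column bests: θ=8.1, φ=8.2, ψ=8.2, ω=7.4, ξ=7.8.
A1 regrets: 0.8, 1.3, 0.7, 0.0, 1.2 → max 1.3
A2 regrets: 0.2, 0.0, 0.2, 0.8, 0.0 → max 0.8
A3 regrets: 0.0, 1.6, 1.0, 1.2, 1.5 → max 1.6
A4 regrets: 0.4, 1.3, 0.0, 0.1, 0.5 → max 1.3
A5 regrets: 1.3, 2.0, 0.9, 0.6, 0.8 → max 2.0
Smallest max regret = 0.8 → A2.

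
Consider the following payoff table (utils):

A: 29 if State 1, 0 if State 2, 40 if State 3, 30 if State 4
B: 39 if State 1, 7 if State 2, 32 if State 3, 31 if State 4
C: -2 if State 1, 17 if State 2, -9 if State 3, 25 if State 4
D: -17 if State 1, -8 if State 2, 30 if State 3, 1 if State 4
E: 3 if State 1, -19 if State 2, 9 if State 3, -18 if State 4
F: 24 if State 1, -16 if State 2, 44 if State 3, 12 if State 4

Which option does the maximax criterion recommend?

F

Row maxima: A=40, B=39, C=25, D=30, E=9, F=44
Best best-case = 44 → F.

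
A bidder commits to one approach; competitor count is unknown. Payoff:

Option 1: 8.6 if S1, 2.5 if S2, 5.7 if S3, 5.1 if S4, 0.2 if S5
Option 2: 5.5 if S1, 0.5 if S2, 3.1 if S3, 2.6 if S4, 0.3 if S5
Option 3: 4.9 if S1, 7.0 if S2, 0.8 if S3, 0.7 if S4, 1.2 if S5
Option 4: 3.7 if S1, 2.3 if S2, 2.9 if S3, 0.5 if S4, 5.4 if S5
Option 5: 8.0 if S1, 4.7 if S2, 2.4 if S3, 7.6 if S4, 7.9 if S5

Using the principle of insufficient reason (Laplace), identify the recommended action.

Row averages: Option 1=4.42, Option 2=2.4, Option 3=2.92, Option 4=2.96, Option 5=6.12
Highest average = 6.12 → Option 5.

Option 5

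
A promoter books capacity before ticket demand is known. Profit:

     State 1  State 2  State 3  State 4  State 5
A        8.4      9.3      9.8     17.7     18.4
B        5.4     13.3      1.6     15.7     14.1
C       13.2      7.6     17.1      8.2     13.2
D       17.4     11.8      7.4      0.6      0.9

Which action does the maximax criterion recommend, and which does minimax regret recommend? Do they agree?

Row maxima: A=18.4, B=15.7, C=17.1, D=17.4
Best best-case = 18.4 → A.
Column bests: State 1=17.4, State 2=13.3, State 3=17.1, State 4=17.7, State 5=18.4.
A regrets: 9.0, 4.0, 7.3, 0.0, 0.0 → max 9.0
B regrets: 12.0, 0.0, 15.5, 2.0, 4.3 → max 15.5
C regrets: 4.2, 5.7, 0.0, 9.5, 5.2 → max 9.5
D regrets: 0.0, 1.5, 9.7, 17.1, 17.5 → max 17.5
Smallest max regret = 9.0 → A.

maximax → A; minimax regret → A (agree)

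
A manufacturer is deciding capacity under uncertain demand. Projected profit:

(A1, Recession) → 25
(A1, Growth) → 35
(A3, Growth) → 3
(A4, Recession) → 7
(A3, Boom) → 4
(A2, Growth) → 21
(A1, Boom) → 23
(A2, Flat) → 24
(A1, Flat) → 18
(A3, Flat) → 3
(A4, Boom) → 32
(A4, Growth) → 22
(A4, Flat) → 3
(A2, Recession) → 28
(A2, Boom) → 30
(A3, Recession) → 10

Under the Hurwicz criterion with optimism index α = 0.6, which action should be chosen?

A1: 0.6·35 + 0.4·18 = 28.2
A2: 0.6·30 + 0.4·21 = 26.4
A3: 0.6·10 + 0.4·3 = 7.2
A4: 0.6·32 + 0.4·3 = 20.4
Highest Hurwicz score = 28.2 → A1.

A1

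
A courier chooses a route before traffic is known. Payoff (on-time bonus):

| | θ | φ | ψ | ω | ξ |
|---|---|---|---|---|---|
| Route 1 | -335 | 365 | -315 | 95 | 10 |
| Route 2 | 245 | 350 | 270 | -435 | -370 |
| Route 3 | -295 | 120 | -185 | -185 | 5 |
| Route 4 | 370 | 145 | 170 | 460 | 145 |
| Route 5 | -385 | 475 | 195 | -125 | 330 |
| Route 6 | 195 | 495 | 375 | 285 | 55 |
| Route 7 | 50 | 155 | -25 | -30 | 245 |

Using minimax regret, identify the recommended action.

Route 6

Column bests: θ=370, φ=495, ψ=375, ω=460, ξ=330.
Route 1 regrets: 705, 130, 690, 365, 320 → max 705
Route 2 regrets: 125, 145, 105, 895, 700 → max 895
Route 3 regrets: 665, 375, 560, 645, 325 → max 665
Route 4 regrets: 0, 350, 205, 0, 185 → max 350
Route 5 regrets: 755, 20, 180, 585, 0 → max 755
Route 6 regrets: 175, 0, 0, 175, 275 → max 275
Route 7 regrets: 320, 340, 400, 490, 85 → max 490
Smallest max regret = 275 → Route 6.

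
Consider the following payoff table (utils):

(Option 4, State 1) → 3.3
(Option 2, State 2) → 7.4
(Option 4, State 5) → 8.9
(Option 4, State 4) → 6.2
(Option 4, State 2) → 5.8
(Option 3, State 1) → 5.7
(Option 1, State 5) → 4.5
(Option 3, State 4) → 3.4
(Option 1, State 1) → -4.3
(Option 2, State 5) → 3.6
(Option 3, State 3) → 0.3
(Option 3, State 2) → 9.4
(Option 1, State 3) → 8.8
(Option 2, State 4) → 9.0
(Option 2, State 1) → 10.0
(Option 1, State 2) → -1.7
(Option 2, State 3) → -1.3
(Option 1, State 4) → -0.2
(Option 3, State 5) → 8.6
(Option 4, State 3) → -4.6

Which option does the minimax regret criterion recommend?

Option 3

Column bests: State 1=10.0, State 2=9.4, State 3=8.8, State 4=9.0, State 5=8.9.
Option 1 regrets: 14.3, 11.1, 0.0, 9.2, 4.4 → max 14.3
Option 2 regrets: 0.0, 2.0, 10.1, 0.0, 5.3 → max 10.1
Option 3 regrets: 4.3, 0.0, 8.5, 5.6, 0.3 → max 8.5
Option 4 regrets: 6.7, 3.6, 13.4, 2.8, 0.0 → max 13.4
Smallest max regret = 8.5 → Option 3.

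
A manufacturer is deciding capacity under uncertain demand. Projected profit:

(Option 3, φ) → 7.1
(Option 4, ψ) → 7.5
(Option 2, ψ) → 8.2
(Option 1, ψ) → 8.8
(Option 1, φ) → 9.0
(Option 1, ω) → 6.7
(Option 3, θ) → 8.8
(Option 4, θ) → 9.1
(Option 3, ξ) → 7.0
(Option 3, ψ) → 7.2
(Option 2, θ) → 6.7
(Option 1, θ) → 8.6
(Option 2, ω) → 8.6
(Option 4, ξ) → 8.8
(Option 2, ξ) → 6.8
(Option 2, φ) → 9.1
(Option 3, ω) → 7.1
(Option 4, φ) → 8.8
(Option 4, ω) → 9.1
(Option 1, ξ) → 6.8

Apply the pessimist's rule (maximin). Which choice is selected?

Row minima: Option 1=6.7, Option 2=6.7, Option 3=7.0, Option 4=7.5
Best worst-case = 7.5 → Option 4.

Option 4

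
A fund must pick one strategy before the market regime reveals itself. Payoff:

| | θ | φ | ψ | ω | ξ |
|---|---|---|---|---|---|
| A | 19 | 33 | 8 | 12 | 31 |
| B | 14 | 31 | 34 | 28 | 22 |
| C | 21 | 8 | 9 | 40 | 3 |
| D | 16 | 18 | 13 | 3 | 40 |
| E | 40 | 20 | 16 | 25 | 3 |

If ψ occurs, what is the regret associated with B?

0

Best payoff under ψ is 34.
Regret = 34 − 34 = 0.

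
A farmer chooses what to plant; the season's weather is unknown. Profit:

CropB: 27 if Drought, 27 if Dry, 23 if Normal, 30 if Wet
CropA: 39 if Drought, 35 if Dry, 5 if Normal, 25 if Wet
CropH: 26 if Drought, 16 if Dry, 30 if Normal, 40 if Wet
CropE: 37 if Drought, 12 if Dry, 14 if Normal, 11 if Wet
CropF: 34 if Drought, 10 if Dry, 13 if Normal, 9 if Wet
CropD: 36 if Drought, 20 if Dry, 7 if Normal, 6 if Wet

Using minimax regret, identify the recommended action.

Column bests: Drought=39, Dry=35, Normal=30, Wet=40.
CropB regrets: 12, 8, 7, 10 → max 12
CropA regrets: 0, 0, 25, 15 → max 25
CropH regrets: 13, 19, 0, 0 → max 19
CropE regrets: 2, 23, 16, 29 → max 29
CropF regrets: 5, 25, 17, 31 → max 31
CropD regrets: 3, 15, 23, 34 → max 34
Smallest max regret = 12 → CropB.

CropB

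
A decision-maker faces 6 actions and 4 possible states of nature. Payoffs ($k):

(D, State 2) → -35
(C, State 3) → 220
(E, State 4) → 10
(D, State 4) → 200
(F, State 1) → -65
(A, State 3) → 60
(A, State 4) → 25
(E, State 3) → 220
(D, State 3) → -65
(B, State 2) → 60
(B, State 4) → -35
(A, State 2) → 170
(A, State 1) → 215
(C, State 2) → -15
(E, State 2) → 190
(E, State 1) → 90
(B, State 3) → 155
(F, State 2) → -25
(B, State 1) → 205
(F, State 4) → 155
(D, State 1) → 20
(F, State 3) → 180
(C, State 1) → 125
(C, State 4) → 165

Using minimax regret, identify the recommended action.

A

Column bests: State 1=215, State 2=190, State 3=220, State 4=200.
A regrets: 0, 20, 160, 175 → max 175
B regrets: 10, 130, 65, 235 → max 235
C regrets: 90, 205, 0, 35 → max 205
D regrets: 195, 225, 285, 0 → max 285
E regrets: 125, 0, 0, 190 → max 190
F regrets: 280, 215, 40, 45 → max 280
Smallest max regret = 175 → A.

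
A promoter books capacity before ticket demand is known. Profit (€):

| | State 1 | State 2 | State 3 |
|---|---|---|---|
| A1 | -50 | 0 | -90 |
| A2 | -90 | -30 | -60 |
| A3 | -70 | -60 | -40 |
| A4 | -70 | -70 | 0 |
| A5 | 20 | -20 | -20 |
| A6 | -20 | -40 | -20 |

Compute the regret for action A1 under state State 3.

90

Best payoff under State 3 is 0.
Regret = 0 − (-90) = 90.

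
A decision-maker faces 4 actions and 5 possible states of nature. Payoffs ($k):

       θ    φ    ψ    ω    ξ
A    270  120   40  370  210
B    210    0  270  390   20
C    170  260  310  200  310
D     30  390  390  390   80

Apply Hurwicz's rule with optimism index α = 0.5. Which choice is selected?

C

A: 0.5·370 + 0.5·40 = 205
B: 0.5·390 + 0.5·0 = 195
C: 0.5·310 + 0.5·170 = 240
D: 0.5·390 + 0.5·30 = 210
Highest Hurwicz score = 240 → C.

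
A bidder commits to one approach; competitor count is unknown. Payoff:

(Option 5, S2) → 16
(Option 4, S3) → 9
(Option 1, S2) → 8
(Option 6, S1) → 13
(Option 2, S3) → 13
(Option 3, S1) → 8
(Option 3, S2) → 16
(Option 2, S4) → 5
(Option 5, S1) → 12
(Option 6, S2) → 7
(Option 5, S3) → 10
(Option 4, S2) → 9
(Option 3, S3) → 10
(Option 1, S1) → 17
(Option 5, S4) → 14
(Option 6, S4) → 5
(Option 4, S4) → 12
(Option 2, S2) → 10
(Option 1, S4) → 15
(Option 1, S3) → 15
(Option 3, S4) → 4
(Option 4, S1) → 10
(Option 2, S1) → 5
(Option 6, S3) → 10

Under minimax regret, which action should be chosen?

Option 5

Column bests: S1=17, S2=16, S3=15, S4=15.
Option 1 regrets: 0, 8, 0, 0 → max 8
Option 2 regrets: 12, 6, 2, 10 → max 12
Option 3 regrets: 9, 0, 5, 11 → max 11
Option 4 regrets: 7, 7, 6, 3 → max 7
Option 5 regrets: 5, 0, 5, 1 → max 5
Option 6 regrets: 4, 9, 5, 10 → max 10
Smallest max regret = 5 → Option 5.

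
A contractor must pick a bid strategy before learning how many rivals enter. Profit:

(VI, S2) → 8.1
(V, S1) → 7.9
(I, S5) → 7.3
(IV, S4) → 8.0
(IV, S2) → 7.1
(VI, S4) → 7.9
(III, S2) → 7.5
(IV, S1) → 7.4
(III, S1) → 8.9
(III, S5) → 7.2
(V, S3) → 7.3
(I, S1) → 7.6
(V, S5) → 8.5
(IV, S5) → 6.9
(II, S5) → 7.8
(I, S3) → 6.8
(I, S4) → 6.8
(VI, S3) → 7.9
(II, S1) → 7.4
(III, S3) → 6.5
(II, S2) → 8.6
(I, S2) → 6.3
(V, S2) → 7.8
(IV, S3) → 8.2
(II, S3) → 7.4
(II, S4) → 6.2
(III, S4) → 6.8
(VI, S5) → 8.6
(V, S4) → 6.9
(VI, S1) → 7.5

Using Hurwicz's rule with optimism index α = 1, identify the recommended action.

I: 1·7.6 + 0·6.3 = 7.6
II: 1·8.6 + 0·6.2 = 8.6
III: 1·8.9 + 0·6.5 = 8.9
IV: 1·8.2 + 0·6.9 = 8.2
V: 1·8.5 + 0·6.9 = 8.5
VI: 1·8.6 + 0·7.5 = 8.6
Highest Hurwicz score = 8.9 → III.

III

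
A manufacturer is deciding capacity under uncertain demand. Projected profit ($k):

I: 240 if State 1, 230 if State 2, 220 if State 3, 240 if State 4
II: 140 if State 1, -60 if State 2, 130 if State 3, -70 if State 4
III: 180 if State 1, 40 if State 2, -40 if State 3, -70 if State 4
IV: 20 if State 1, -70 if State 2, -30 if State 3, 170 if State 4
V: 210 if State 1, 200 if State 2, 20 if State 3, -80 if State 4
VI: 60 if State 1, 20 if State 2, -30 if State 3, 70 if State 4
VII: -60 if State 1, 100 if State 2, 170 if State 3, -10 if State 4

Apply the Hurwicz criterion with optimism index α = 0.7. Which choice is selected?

I: 0.7·240 + 0.3·220 = 234
II: 0.7·140 + 0.3·(-70) = 77
III: 0.7·180 + 0.3·(-70) = 105
IV: 0.7·170 + 0.3·(-70) = 98
V: 0.7·210 + 0.3·(-80) = 123
VI: 0.7·70 + 0.3·(-30) = 40
VII: 0.7·170 + 0.3·(-60) = 101
Highest Hurwicz score = 234 → I.

I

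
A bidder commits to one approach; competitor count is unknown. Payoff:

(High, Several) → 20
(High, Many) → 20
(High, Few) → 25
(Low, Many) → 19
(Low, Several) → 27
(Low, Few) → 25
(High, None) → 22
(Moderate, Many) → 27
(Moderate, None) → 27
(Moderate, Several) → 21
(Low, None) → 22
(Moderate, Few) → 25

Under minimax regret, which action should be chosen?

Moderate

Column bests: None=27, Few=25, Several=27, Many=27.
Low regrets: 5, 0, 0, 8 → max 8
Moderate regrets: 0, 0, 6, 0 → max 6
High regrets: 5, 0, 7, 7 → max 7
Smallest max regret = 6 → Moderate.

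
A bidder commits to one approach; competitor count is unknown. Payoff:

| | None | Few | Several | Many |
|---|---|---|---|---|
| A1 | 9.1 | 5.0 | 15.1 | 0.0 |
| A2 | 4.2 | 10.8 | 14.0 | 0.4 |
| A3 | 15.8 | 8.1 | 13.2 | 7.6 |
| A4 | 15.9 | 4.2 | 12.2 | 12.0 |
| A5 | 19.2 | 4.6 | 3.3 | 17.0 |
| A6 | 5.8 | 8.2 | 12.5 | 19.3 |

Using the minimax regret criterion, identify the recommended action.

A4

Column bests: None=19.2, Few=10.8, Several=15.1, Many=19.3.
A1 regrets: 10.1, 5.8, 0.0, 19.3 → max 19.3
A2 regrets: 15.0, 0.0, 1.1, 18.9 → max 18.9
A3 regrets: 3.4, 2.7, 1.9, 11.7 → max 11.7
A4 regrets: 3.3, 6.6, 2.9, 7.3 → max 7.3
A5 regrets: 0.0, 6.2, 11.8, 2.3 → max 11.8
A6 regrets: 13.4, 2.6, 2.6, 0.0 → max 13.4
Smallest max regret = 7.3 → A4.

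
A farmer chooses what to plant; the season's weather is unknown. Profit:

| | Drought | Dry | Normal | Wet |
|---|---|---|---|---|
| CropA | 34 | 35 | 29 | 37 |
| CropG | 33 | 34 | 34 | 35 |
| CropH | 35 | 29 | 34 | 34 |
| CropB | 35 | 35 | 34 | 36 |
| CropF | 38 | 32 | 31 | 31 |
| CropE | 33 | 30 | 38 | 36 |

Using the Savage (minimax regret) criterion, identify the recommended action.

Column bests: Drought=38, Dry=35, Normal=38, Wet=37.
CropA regrets: 4, 0, 9, 0 → max 9
CropG regrets: 5, 1, 4, 2 → max 5
CropH regrets: 3, 6, 4, 3 → max 6
CropB regrets: 3, 0, 4, 1 → max 4
CropF regrets: 0, 3, 7, 6 → max 7
CropE regrets: 5, 5, 0, 1 → max 5
Smallest max regret = 4 → CropB.

CropB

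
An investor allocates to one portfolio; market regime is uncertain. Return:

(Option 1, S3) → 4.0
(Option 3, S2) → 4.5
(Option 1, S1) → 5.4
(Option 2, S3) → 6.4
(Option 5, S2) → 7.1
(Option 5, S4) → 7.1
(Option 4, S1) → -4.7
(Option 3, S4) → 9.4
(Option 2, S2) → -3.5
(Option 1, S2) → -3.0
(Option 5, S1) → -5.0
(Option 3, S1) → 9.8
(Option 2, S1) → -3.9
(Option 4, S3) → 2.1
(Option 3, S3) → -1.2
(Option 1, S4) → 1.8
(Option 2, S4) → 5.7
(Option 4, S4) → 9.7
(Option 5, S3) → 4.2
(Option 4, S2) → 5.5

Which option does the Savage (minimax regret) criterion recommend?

Option 3

Column bests: S1=9.8, S2=7.1, S3=6.4, S4=9.7.
Option 1 regrets: 4.4, 10.1, 2.4, 7.9 → max 10.1
Option 2 regrets: 13.7, 10.6, 0.0, 4.0 → max 13.7
Option 3 regrets: 0.0, 2.6, 7.6, 0.3 → max 7.6
Option 4 regrets: 14.5, 1.6, 4.3, 0.0 → max 14.5
Option 5 regrets: 14.8, 0.0, 2.2, 2.6 → max 14.8
Smallest max regret = 7.6 → Option 3.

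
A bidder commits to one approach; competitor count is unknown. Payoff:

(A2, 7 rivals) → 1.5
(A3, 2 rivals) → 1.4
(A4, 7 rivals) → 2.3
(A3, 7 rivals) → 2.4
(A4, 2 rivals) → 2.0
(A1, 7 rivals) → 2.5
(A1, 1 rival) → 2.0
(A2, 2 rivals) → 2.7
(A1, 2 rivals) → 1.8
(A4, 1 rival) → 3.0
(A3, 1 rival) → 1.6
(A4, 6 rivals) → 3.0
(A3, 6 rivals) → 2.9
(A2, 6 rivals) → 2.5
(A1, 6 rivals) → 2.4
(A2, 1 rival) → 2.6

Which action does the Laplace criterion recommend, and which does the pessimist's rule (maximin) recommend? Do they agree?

Row averages: A1=2.175, A2=2.325, A3=2.075, A4=2.575
Highest average = 2.575 → A4.
Row minima: A1=1.8, A2=1.5, A3=1.4, A4=2.0
Best worst-case = 2.0 → A4.

laplace → A4; maximin → A4 (agree)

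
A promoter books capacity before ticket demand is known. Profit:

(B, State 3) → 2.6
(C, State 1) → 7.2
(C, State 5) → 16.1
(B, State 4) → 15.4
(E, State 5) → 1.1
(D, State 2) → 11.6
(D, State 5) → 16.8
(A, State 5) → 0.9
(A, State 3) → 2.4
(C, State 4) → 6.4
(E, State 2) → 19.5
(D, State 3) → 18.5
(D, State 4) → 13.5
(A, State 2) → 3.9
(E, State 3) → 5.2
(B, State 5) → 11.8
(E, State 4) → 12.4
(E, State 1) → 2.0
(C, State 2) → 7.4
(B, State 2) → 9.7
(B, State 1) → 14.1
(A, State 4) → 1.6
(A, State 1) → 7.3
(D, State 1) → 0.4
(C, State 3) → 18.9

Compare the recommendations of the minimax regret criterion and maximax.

minimax regret → C; maximax → E (disagree)

Column bests: State 1=14.1, State 2=19.5, State 3=18.9, State 4=15.4, State 5=16.8.
A regrets: 6.8, 15.6, 16.5, 13.8, 15.9 → max 16.5
B regrets: 0.0, 9.8, 16.3, 0.0, 5.0 → max 16.3
C regrets: 6.9, 12.1, 0.0, 9.0, 0.7 → max 12.1
D regrets: 13.7, 7.9, 0.4, 1.9, 0.0 → max 13.7
E regrets: 12.1, 0.0, 13.7, 3.0, 15.7 → max 15.7
Smallest max regret = 12.1 → C.
Row maxima: A=7.3, B=15.4, C=18.9, D=18.5, E=19.5
Best best-case = 19.5 → E.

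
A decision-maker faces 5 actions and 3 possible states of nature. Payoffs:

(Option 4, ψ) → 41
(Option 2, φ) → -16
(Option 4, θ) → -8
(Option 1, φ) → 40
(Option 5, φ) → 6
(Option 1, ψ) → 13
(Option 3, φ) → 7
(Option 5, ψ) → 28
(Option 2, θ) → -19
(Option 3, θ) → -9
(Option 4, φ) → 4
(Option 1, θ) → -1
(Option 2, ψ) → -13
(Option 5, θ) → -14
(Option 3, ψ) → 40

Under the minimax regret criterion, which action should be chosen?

Option 1

Column bests: θ=-1, φ=40, ψ=41.
Option 1 regrets: 0, 0, 28 → max 28
Option 2 regrets: 18, 56, 54 → max 56
Option 3 regrets: 8, 33, 1 → max 33
Option 4 regrets: 7, 36, 0 → max 36
Option 5 regrets: 13, 34, 13 → max 34
Smallest max regret = 28 → Option 1.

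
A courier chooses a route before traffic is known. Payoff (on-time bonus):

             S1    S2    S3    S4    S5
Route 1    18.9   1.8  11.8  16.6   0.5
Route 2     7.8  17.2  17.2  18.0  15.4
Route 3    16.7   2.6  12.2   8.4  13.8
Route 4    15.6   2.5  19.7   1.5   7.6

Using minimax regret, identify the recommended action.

Column bests: S1=18.9, S2=17.2, S3=19.7, S4=18.0, S5=15.4.
Route 1 regrets: 0.0, 15.4, 7.9, 1.4, 14.9 → max 15.4
Route 2 regrets: 11.1, 0.0, 2.5, 0.0, 0.0 → max 11.1
Route 3 regrets: 2.2, 14.6, 7.5, 9.6, 1.6 → max 14.6
Route 4 regrets: 3.3, 14.7, 0.0, 16.5, 7.8 → max 16.5
Smallest max regret = 11.1 → Route 2.

Route 2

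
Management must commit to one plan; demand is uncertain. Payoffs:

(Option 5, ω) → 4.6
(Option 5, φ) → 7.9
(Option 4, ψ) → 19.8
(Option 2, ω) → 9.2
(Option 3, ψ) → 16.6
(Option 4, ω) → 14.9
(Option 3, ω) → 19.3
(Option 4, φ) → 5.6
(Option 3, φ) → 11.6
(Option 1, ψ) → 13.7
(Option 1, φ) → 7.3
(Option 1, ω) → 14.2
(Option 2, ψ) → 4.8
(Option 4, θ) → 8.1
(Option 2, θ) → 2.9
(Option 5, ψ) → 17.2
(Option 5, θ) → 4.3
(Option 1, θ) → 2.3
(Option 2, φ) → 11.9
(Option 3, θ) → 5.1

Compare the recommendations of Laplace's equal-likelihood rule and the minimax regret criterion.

laplace → Option 3; minimax regret → Option 3 (agree)

Row averages: Option 1=9.375, Option 2=7.2, Option 3=13.15, Option 4=12.1, Option 5=8.5
Highest average = 13.15 → Option 3.
Column bests: θ=8.1, φ=11.9, ψ=19.8, ω=19.3.
Option 1 regrets: 5.8, 4.6, 6.1, 5.1 → max 6.1
Option 2 regrets: 5.2, 0.0, 15.0, 10.1 → max 15.0
Option 3 regrets: 3.0, 0.3, 3.2, 0.0 → max 3.2
Option 4 regrets: 0.0, 6.3, 0.0, 4.4 → max 6.3
Option 5 regrets: 3.8, 4.0, 2.6, 14.7 → max 14.7
Smallest max regret = 3.2 → Option 3.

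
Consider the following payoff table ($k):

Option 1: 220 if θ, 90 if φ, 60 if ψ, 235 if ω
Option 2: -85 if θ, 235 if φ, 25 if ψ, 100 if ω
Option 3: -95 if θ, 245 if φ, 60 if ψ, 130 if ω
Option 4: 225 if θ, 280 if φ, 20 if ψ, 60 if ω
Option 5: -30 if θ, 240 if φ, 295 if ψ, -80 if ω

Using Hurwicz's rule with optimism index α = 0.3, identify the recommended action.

Option 1: 0.3·235 + 0.7·60 = 112.5
Option 2: 0.3·235 + 0.7·(-85) = 11
Option 3: 0.3·245 + 0.7·(-95) = 7
Option 4: 0.3·280 + 0.7·20 = 98
Option 5: 0.3·295 + 0.7·(-80) = 32.5
Highest Hurwicz score = 112.5 → Option 1.

Option 1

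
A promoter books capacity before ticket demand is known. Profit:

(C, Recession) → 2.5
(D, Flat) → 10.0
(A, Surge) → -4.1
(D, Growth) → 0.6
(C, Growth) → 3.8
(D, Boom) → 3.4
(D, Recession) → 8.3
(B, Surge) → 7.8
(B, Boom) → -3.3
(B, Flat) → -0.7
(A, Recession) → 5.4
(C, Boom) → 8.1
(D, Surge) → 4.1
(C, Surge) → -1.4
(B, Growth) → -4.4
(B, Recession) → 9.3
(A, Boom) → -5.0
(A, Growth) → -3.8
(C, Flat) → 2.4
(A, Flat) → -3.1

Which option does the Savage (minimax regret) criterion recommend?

Column bests: Recession=9.3, Flat=10.0, Growth=3.8, Boom=8.1, Surge=7.8.
A regrets: 3.9, 13.1, 7.6, 13.1, 11.9 → max 13.1
B regrets: 0.0, 10.7, 8.2, 11.4, 0.0 → max 11.4
C regrets: 6.8, 7.6, 0.0, 0.0, 9.2 → max 9.2
D regrets: 1.0, 0.0, 3.2, 4.7, 3.7 → max 4.7
Smallest max regret = 4.7 → D.

D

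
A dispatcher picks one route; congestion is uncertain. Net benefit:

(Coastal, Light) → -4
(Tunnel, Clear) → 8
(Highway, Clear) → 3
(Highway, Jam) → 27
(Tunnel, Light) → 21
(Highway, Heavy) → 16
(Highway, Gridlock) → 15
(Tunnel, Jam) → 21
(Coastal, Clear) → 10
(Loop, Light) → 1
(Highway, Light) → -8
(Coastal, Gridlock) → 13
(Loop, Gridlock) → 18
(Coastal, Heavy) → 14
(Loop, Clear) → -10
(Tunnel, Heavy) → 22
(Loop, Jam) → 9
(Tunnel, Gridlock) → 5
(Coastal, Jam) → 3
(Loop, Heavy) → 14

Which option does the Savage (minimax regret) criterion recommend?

Column bests: Clear=10, Light=21, Heavy=22, Jam=27, Gridlock=18.
Loop regrets: 20, 20, 8, 18, 0 → max 20
Tunnel regrets: 2, 0, 0, 6, 13 → max 13
Highway regrets: 7, 29, 6, 0, 3 → max 29
Coastal regrets: 0, 25, 8, 24, 5 → max 25
Smallest max regret = 13 → Tunnel.

Tunnel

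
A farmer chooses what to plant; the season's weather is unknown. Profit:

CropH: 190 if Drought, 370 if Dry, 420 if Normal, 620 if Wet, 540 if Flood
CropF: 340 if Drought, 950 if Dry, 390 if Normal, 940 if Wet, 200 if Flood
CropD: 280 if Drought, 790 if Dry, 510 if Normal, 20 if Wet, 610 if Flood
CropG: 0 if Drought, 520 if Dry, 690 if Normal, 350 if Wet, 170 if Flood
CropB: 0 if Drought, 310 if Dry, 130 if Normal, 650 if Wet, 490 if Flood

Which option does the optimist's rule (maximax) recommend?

CropF

Row maxima: CropH=620, CropF=950, CropD=790, CropG=690, CropB=650
Best best-case = 950 → CropF.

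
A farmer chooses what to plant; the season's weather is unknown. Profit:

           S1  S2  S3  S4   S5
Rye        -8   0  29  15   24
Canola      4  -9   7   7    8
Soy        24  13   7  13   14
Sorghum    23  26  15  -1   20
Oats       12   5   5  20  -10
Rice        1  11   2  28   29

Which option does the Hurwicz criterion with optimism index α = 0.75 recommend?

Rice

Rye: 0.75·29 + 0.25·(-8) = 19.75
Canola: 0.75·8 + 0.25·(-9) = 3.75
Soy: 0.75·24 + 0.25·7 = 19.75
Sorghum: 0.75·26 + 0.25·(-1) = 19.25
Oats: 0.75·20 + 0.25·(-10) = 12.5
Rice: 0.75·29 + 0.25·1 = 22
Highest Hurwicz score = 22 → Rice.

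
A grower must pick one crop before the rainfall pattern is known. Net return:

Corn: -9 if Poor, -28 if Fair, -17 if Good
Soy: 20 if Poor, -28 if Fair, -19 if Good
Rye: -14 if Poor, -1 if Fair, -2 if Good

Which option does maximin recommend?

Row minima: Corn=-28, Soy=-28, Rye=-14
Best worst-case = -14 → Rye.

Rye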